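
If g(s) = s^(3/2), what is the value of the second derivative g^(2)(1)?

3/4

The coefficient of (s - 1)^2 in the expansion is 3/8, so g′′(1) = 2! * (3/8) = 3/4.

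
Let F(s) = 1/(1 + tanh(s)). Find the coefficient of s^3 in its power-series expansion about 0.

Plug the Maclaurin series of the inner function into that of the outer and collect terms.
F(0) = 1
F′(0) = -1
F′′(0) = 2
F′′′(0) = -4
So c_3 = F′′′(0)/3! = -2/3.

-2/3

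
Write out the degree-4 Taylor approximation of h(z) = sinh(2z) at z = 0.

4*z^3/3 + 2*z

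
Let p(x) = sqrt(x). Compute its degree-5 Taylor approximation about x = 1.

7*(x - 1)^5/256 - 5*(x - 1)^4/128 + (x - 1)^3/16 - (x - 1)^2/8 + (x - 1)/2 + 1

Compute the successive derivatives at the expansion point and divide by k!.
p(1) = 1
p′(1) = 1/2
p′′(1) = -1/4
p′′′(1) = 3/8
p^(4)(1) = -15/16
p^(5)(1) = 105/32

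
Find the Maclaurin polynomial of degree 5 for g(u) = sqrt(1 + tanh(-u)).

-121*u^5/3840 + 17*u^4/384 + 5*u^3/48 - u^2/8 - u/2 + 1

Substitute the inner expansion into the outer series and collect powers.
[u^0] = 1;  [u^1] = -1/2;  [u^2] = -1/8;  [u^3] = 5/48;  [u^4] = 17/384;  [u^5] = -121/3840.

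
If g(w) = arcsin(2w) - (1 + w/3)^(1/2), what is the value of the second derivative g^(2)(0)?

1/36

Expand each term separately and add.
From the series, [w^2] g = 1/72; multiply by 2! = 2 to get 1/36.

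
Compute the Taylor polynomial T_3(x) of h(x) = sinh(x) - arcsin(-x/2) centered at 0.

3*x^3/16 + 3*x/2

Expand each term separately and add.
h(0) = 0
h′(0) = 3/2
h′′(0) = 0
h′′′(0) = 9/8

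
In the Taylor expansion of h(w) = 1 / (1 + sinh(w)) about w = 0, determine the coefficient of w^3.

Expand as Σ (-1)^k u^k with u equal to the inner function's series.
h(0) = 1
h′(0) = -1
h′′(0) = 2
h′′′(0) = -7

-7/6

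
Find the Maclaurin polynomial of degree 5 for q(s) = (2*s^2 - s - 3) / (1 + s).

Multiply each power in the prefactor through the base expansion.
q(0) = -3
q′(0) = 2
q′′(0) = 0
q′′′(0) = 0
q^(4)(0) = 0
q^(5)(0) = 0

2*s - 3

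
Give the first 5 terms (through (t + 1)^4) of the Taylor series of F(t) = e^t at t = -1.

(t + 1)^4*e^(-1)/24 + (t + 1)^3*e^(-1)/6 + (t + 1)^2*e^(-1)/2 + (t + 1)*e^(-1) + e^(-1)

F(-1) = e^(-1)
F′(-1) = e^(-1)
F′′(-1) = e^(-1)
F′′′(-1) = e^(-1)
F^(4)(-1) = e^(-1)
Dividing each by k! gives the coefficients c_0, ..., c_4.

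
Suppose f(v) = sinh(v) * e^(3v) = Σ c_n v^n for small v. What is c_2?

Take the Cauchy product of the two expansions.
[v^0] = 0;  [v^1] = 1;  [v^2] = 3.

3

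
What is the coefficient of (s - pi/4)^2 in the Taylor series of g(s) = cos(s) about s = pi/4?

[(s - pi/4)^0] = sqrt(2)/2;  [(s - pi/4)^1] = -sqrt(2)/2;  [(s - pi/4)^2] = -sqrt(2)/4.
So c_2 = g′′(pi/4)/2! = -sqrt(2)/4.

-sqrt(2)/4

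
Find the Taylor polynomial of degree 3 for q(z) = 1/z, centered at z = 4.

[(z - 4)^0] = 1/4;  [(z - 4)^1] = -1/16;  [(z - 4)^2] = 1/64;  [(z - 4)^3] = -1/256.

-(z - 4)^3/256 + (z - 4)^2/64 - (z - 4)/16 + 1/4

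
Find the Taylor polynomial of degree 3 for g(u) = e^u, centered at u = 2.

g(2) = e^(2)
g′(2) = e^(2)
g′′(2) = e^(2)
g′′′(2) = e^(2)

(u - 2)^3*e^(2)/6 + (u - 2)^2*e^(2)/2 + (u - 2)*e^(2) + e^(2)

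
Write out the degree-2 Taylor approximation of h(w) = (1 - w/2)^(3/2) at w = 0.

3*w^2/32 - 3*w/4 + 1

[w^0] = 1;  [w^1] = -3/4;  [w^2] = 3/32.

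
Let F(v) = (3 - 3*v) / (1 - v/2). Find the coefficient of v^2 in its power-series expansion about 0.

-3/4

Multiply each power in the prefactor through the base expansion.
F(0) = 3
F′(0) = -3/2
F′′(0) = -3/2
So c_2 = F′′(0)/2! = -3/4.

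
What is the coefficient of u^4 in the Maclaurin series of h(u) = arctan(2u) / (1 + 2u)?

-32/3

Write out both Maclaurin series and multiply, keeping only the needed powers.
h(0) = 0
h′(0) = 2
h′′(0) = -8
h′′′(0) = 32
h^(4)(0) = -256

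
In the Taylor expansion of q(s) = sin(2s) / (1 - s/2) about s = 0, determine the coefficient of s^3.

Multiply the two series term by term and collect like powers.
q(0) = 0
q′(0) = 2
q′′(0) = 2
q′′′(0) = -5
Dividing each by k! gives the coefficients c_0, ..., c_3.

-5/6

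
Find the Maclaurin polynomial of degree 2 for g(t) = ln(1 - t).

Apply the Taylor formula c_k = f^(k)(a)/k!.
[t^0] = 0;  [t^1] = -1;  [t^2] = -1/2.

-t^2/2 - t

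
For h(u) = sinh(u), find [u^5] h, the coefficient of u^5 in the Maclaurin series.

h(0) = 0
h′(0) = 1
h′′(0) = 0
h′′′(0) = 1
h^(4)(0) = 0
h^(5)(0) = 1
So c_5 = h^(5)(0)/5! = 1/120.

1/120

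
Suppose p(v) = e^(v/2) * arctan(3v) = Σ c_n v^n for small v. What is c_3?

Expand each factor separately, then convolve coefficients.
p(0) = 0
p′(0) = 3
p′′(0) = 3
p′′′(0) = -207/4
So c_3 = p′′′(0)/3! = -69/8.

-69/8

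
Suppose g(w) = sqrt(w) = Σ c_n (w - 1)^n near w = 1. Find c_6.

[(w - 1)^0] = 1;  [(w - 1)^1] = 1/2;  [(w - 1)^2] = -1/8;  [(w - 1)^3] = 1/16;  [(w - 1)^4] = -5/128;  [(w - 1)^5] = 7/256;  [(w - 1)^6] = -21/1024.

-21/1024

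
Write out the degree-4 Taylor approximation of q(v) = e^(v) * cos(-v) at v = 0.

-v^4/6 - v^3/3 + v + 1

Take the Cauchy product of the two expansions.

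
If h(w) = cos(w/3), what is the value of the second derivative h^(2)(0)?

-1/9

From the series, [w^2] h = -1/18; multiply by 2! = 2 to get -1/9.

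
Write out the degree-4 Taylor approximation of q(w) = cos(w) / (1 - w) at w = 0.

13*w^4/24 + w^3/2 + w^2/2 + w + 1

Use 1/(1 - r) = Σ r^k on the denominator, then take the Cauchy product.
q(0) = 1
q′(0) = 1
q′′(0) = 1
q′′′(0) = 3
q^(4)(0) = 13
Then c_k = q^(k)(0)/k! gives each Taylor coefficient.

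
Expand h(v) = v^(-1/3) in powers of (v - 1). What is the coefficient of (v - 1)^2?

2/9

c_2 = h′′(1)/2! = 2/9.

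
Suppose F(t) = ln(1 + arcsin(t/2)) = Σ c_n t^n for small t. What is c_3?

1/16

Compose series: expand the inner function first, then feed it into the outer expansion.
F(0) = 0
F′(0) = 1/2
F′′(0) = -1/4
F′′′(0) = 3/8
So c_3 = F′′′(0)/3! = 1/16.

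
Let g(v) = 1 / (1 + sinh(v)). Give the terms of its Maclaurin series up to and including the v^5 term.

-181*v^5/120 + 4*v^4/3 - 7*v^3/6 + v^2 - v + 1

Use the geometric series for the reciprocal, then substitute.
g(0) = 1
g′(0) = -1
g′′(0) = 2
g′′′(0) = -7
g^(4)(0) = 32
g^(5)(0) = -181
Then c_k = g^(k)(0)/k! gives each Taylor coefficient.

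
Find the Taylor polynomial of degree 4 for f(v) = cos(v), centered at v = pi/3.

(v - pi/3)^4/48 + sqrt(3)*(v - pi/3)^3/12 - (v - pi/3)^2/4 - sqrt(3)*(v - pi/3)/2 + 1/2

Compute the successive derivatives at the expansion point and divide by k!.
f(pi/3) = 1/2
f′(pi/3) = -sqrt(3)/2
f′′(pi/3) = -1/2
f′′′(pi/3) = sqrt(3)/2
f^(4)(pi/3) = 1/2
The Taylor polynomial is Σ f^(k)(pi/3)/k! · (v - pi/3)^k.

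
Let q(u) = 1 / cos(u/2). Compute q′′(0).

1/4

Invert the denominator's series and multiply.
The coefficient of u^2 in the expansion is 1/8, so q′′(0) = 2! * (1/8) = 1/4.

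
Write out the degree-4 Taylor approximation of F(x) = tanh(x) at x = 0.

-x^3/3 + x

Differentiate repeatedly and evaluate at the center.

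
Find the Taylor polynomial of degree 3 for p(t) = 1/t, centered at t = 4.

-(t - 4)^3/256 + (t - 4)^2/64 - (t - 4)/16 + 1/4

p(4) = 1/4
p′(4) = -1/16
p′′(4) = 1/32
p′′′(4) = -3/128
Dividing each by k! gives the coefficients c_0, ..., c_3.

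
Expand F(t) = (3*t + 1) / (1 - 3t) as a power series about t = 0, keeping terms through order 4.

Multiply each power in the prefactor through the base expansion.

162*t^4 + 54*t^3 + 18*t^2 + 6*t + 1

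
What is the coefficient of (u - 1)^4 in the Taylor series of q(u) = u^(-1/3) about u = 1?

q(1) = 1
q′(1) = -1/3
q′′(1) = 4/9
q′′′(1) = -28/27
q^(4)(1) = 280/81
So c_4 = q^(4)(1)/4! = 35/243.

35/243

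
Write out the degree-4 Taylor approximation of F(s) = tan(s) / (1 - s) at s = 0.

4*s^4/3 + 4*s^3/3 + s^2 + s

Write out both Maclaurin series and multiply, keeping only the needed powers.
[s^0] = 0;  [s^1] = 1;  [s^2] = 1;  [s^3] = 4/3;  [s^4] = 4/3.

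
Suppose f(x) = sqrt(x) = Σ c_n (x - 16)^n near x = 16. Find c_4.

-5/2097152

f(16) = 4
f′(16) = 1/8
f′′(16) = -1/256
f′′′(16) = 3/8192
f^(4)(16) = -15/262144
Dividing each by k! gives the coefficients c_0, ..., c_4.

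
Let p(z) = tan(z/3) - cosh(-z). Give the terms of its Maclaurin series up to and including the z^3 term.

Add the two expansions coefficient-wise.
p(0) = -1
p′(0) = 1/3
p′′(0) = -1
p′′′(0) = 2/27

z^3/81 - z^2/2 + z/3 - 1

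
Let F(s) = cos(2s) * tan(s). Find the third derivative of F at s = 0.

-10

Write out both Maclaurin series and multiply, keeping only the needed powers.
The coefficient of s^3 in the expansion is -5/3, so F′′′(0) = 3! * (-5/3) = -10.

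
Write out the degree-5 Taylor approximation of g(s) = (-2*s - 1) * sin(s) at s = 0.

-s^5/120 + s^4/3 + s^3/6 - 2*s^2 - s

Distribute the polynomial across the series and collect like powers.
g(0) = 0
g′(0) = -1
g′′(0) = -4
g′′′(0) = 1
g^(4)(0) = 8
g^(5)(0) = -1
Then c_k = g^(k)(0)/k! gives each Taylor coefficient.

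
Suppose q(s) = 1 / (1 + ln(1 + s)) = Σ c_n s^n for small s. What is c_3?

-7/3

Expand as Σ (-1)^k u^k with u equal to the inner function's series.
q(0) = 1
q′(0) = -1
q′′(0) = 3
q′′′(0) = -14
So c_3 = q′′′(0)/3! = -7/3.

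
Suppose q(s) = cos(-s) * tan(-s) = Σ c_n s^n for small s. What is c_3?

1/6

Take the Cauchy product of the two expansions.
[s^0] = 0;  [s^1] = -1;  [s^2] = 0;  [s^3] = 1/6.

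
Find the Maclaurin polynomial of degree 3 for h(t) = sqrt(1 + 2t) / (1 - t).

2*t^3 + 3*t^2/2 + 2*t + 1

Take the Cauchy product of the two expansions.
h(0) = 1
h′(0) = 2
h′′(0) = 3
h′′′(0) = 12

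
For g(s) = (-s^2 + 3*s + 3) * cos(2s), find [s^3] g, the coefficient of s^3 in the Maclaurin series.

-6

Distribute the polynomial across the series and collect like powers.
g(0) = 3
g′(0) = 3
g′′(0) = -14
g′′′(0) = -36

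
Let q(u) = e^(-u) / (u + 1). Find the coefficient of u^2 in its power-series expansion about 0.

5/2

Multiply the numerator's expansion by the denominator's geometric series.
So c_2 = q′′(0)/2! = 5/2.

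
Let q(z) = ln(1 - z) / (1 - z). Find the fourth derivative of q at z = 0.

-50

Use 1/(1 - r) = Σ r^k on the denominator, then take the Cauchy product.
From the series, [z^4] q = -25/12; multiply by 4! = 24 to get -50.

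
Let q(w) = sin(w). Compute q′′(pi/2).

From the series, [(w - pi/2)^2] q = -1/2; multiply by 2! = 2 to get -1.

-1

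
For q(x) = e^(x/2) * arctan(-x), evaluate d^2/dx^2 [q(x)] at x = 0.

-1

Take the Cauchy product of the two expansions.
The coefficient of x^2 in the expansion is -1/2, so q′′(0) = 2! * (-1/2) = -1.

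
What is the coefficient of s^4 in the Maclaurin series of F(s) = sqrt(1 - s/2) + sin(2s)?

-5/2048

Expand each term separately and add.
F(0) = 1
F′(0) = 7/4
F′′(0) = -1/16
F′′′(0) = -515/64
F^(4)(0) = -15/256
So c_4 = F^(4)(0)/4! = -5/2048.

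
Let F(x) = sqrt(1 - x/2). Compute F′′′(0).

Use the known series and substitute for the argument.
The coefficient of x^3 in the expansion is -1/128, so F′′′(0) = 3! * (-1/128) = -3/64.

-3/64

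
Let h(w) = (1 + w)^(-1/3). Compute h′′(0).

4/9

From the series, [w^2] h = 2/9; multiply by 2! = 2 to get 4/9.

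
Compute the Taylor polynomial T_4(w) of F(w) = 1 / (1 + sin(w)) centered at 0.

2*w^4/3 - 5*w^3/6 + w^2 - w + 1

Expand as Σ (-1)^k u^k with u equal to the inner function's series.
F(0) = 1
F′(0) = -1
F′′(0) = 2
F′′′(0) = -5
F^(4)(0) = 16
The Taylor polynomial is Σ F^(k)(0)/k! · w^k.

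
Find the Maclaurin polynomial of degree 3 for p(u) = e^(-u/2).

-u^3/48 + u^2/8 - u/2 + 1

Apply the Taylor formula c_k = f^(k)(a)/k!.
p(0) = 1
p′(0) = -1/2
p′′(0) = 1/4
p′′′(0) = -1/8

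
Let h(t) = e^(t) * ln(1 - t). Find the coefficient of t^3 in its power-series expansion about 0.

-4/3

Take the Cauchy product of the two expansions.
h(0) = 0
h′(0) = -1
h′′(0) = -3
h′′′(0) = -8
So c_3 = h′′′(0)/3! = -4/3.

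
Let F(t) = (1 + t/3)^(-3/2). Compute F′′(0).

From the series, [t^2] F = 5/24; multiply by 2! = 2 to get 5/12.

5/12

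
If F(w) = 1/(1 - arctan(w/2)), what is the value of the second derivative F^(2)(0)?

Let u equal the inner series; expand the outer function in u and truncate.
From the series, [w^2] F = 1/4; multiply by 2! = 2 to get 1/2.

1/2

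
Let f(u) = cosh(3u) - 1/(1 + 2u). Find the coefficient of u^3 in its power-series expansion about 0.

Add the two expansions coefficient-wise.

8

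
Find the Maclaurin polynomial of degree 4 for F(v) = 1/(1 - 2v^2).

Apply the Taylor formula c_k = f^(k)(a)/k!.
[v^0] = 1;  [v^1] = 0;  [v^2] = 2;  [v^3] = 0;  [v^4] = 4.

4*v^4 + 2*v^2 + 1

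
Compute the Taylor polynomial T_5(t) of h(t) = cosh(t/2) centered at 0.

t^4/384 + t^2/8 + 1

Apply the Taylor formula c_k = f^(k)(a)/k!.
[t^0] = 1;  [t^1] = 0;  [t^2] = 1/8;  [t^3] = 0;  [t^4] = 1/384;  [t^5] = 0.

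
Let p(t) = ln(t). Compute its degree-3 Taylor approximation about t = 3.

p(3) = ln(3)
p′(3) = 1/3
p′′(3) = -1/9
p′′′(3) = 2/27
Then c_k = p^(k)(3)/k! gives each Taylor coefficient.

(t - 3)^3/81 - (t - 3)^2/18 + (t - 3)/3 + ln(3)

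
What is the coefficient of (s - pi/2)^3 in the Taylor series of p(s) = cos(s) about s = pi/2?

p(pi/2) = 0
p′(pi/2) = -1
p′′(pi/2) = 0
p′′′(pi/2) = 1
The Taylor polynomial is Σ p^(k)(pi/2)/k! · (s - pi/2)^k.

1/6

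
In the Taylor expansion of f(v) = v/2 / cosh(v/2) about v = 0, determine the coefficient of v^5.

Write the quotient as an unknown series and match coefficients against numerator = denominator · series.
f(0) = 0
f′(0) = 1/2
f′′(0) = 0
f′′′(0) = -3/8
f^(4)(0) = 0
f^(5)(0) = 25/32
Dividing each by k! gives the coefficients c_0, ..., c_5.

5/768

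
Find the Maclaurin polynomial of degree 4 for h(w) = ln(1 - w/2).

Apply the Taylor formula c_k = f^(k)(a)/k!.
[w^0] = 0;  [w^1] = -1/2;  [w^2] = -1/8;  [w^3] = -1/24;  [w^4] = -1/64.

-w^4/64 - w^3/24 - w^2/8 - w/2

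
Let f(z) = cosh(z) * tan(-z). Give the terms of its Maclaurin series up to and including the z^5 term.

Write out both Maclaurin series and multiply, keeping only the needed powers.

-41*z^5/120 - 5*z^3/6 - z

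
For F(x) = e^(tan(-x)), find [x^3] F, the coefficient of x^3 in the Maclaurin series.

Substitute the inner expansion into the outer series and collect powers.
[x^0] = 1;  [x^1] = -1;  [x^2] = 1/2;  [x^3] = -1/2.

-1/2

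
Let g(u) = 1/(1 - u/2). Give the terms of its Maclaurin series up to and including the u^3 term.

u^3/8 + u^2/4 + u/2 + 1

g(0) = 1
g′(0) = 1/2
g′′(0) = 1/2
g′′′(0) = 3/4
The Taylor polynomial is Σ g^(k)(0)/k! · u^k.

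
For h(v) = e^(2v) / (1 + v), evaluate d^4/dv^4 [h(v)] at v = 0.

8

Expand each factor separately, then convolve coefficients.
The coefficient of v^4 in the expansion is 1/3, so h^(4)(0) = 4! * (1/3) = 8.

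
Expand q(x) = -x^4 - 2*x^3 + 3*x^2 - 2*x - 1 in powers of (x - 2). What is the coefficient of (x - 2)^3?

[(x - 2)^0] = -25;  [(x - 2)^1] = -46;  [(x - 2)^2] = -33;  [(x - 2)^3] = -10.

-10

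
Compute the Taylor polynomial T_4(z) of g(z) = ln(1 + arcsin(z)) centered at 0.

Plug the Maclaurin series of the inner function into that of the outer and collect terms.
g(0) = 0
g′(0) = 1
g′′(0) = -1
g′′′(0) = 3
g^(4)(0) = -10
Then c_k = g^(k)(0)/k! gives each Taylor coefficient.

-5*z^4/12 + z^3/2 - z^2/2 + z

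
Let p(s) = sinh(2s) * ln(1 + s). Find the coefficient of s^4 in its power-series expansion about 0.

Write out both Maclaurin series and multiply, keeping only the needed powers.
p(0) = 0
p′(0) = 0
p′′(0) = 4
p′′′(0) = -6
p^(4)(0) = 48
Then c_k = p^(k)(0)/k! gives each Taylor coefficient.

2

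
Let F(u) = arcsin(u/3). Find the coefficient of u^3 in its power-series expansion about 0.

Apply the Taylor formula c_k = f^(k)(a)/k!.
F(0) = 0
F′(0) = 1/3
F′′(0) = 0
F′′′(0) = 1/27

1/162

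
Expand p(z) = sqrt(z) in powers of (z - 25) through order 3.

(z - 25)^3/50000 - (z - 25)^2/1000 + (z - 25)/10 + 5

Apply the Taylor formula c_k = f^(k)(a)/k!.
[(z - 25)^0] = 5;  [(z - 25)^1] = 1/10;  [(z - 25)^2] = -1/1000;  [(z - 25)^3] = 1/50000.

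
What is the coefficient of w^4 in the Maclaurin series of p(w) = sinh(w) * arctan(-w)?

Multiply the two series term by term and collect like powers.
p(0) = 0
p′(0) = 0
p′′(0) = -2
p′′′(0) = 0
p^(4)(0) = 4
Then c_k = p^(k)(0)/k! gives each Taylor coefficient.

1/6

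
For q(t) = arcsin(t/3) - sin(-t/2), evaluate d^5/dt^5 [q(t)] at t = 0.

59/864

Expand each term separately and add.
From the series, [t^5] q = 59/103680; multiply by 5! = 120 to get 59/864.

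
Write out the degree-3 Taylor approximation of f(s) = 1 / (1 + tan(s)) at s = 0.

Expand as Σ (-1)^k u^k with u equal to the inner function's series.
[s^0] = 1;  [s^1] = -1;  [s^2] = 1;  [s^3] = -4/3.

-4*s^3/3 + s^2 - s + 1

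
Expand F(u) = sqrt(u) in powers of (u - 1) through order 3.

Compute the successive derivatives at the expansion point and divide by k!.
F(1) = 1
F′(1) = 1/2
F′′(1) = -1/4
F′′′(1) = 3/8

(u - 1)^3/16 - (u - 1)^2/8 + (u - 1)/2 + 1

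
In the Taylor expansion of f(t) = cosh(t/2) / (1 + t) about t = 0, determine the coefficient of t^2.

9/8

Take the Cauchy product of the two expansions.
[t^0] = 1;  [t^1] = -1;  [t^2] = 9/8.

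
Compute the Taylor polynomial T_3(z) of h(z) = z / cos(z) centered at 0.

z^3/2 + z

Divide the numerator series by the denominator series (power-series long division).
[z^0] = 0;  [z^1] = 1;  [z^2] = 0;  [z^3] = 1/2.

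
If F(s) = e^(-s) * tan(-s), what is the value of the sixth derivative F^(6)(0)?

Expand each factor separately, then convolve coefficients.
The coefficient of s^6 in the expansion is 71/360, so F^(6)(0) = 6! * (71/360) = 142.

142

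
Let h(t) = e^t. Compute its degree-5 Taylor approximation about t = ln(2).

(t - ln(2))^5/60 + (t - ln(2))^4/12 + (t - ln(2))^3/3 + (t - ln(2))^2 + 2*(t - ln(2)) + 2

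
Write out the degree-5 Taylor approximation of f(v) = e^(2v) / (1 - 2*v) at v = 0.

Expand 1/(denominator) as a geometric series and multiply by the numerator's series.
[v^0] = 1;  [v^1] = 4;  [v^2] = 10;  [v^3] = 64/3;  [v^4] = 130/3;  [v^5] = 1304/15.

1304*v^5/15 + 130*v^4/3 + 64*v^3/3 + 10*v^2 + 4*v + 1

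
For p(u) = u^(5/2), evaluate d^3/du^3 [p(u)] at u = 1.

15/8

The coefficient of (u - 1)^3 in the expansion is 5/16, so p′′′(1) = 3! * (5/16) = 15/8.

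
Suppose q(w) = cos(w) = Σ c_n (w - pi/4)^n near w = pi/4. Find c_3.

c_3 = q′′′(pi/4)/3! = sqrt(2)/12.

sqrt(2)/12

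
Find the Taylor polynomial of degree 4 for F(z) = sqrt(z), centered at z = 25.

-(z - 25)^4/2000000 + (z - 25)^3/50000 - (z - 25)^2/1000 + (z - 25)/10 + 5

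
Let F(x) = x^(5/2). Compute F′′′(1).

From the series, [(x - 1)^3] F = 5/16; multiply by 3! = 6 to get 15/8.

15/8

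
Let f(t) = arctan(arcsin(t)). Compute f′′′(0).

Substitute the inner expansion into the outer series and collect powers.
From the series, [t^3] f = -1/6; multiply by 3! = 6 to get -1.

-1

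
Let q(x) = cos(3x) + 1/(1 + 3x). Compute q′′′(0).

Add the two expansions coefficient-wise.
The coefficient of x^3 in the expansion is -27, so q′′′(0) = 3! * (-27) = -162.

-162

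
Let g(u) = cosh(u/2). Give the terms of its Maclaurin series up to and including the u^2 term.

Differentiate repeatedly and evaluate at the center.

u^2/8 + 1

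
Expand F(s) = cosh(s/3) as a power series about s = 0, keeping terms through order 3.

s^2/18 + 1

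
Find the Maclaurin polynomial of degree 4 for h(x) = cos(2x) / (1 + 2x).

26*x^4/3 - 4*x^3 + 2*x^2 - 2*x + 1

Multiply the two series term by term and collect like powers.
h(0) = 1
h′(0) = -2
h′′(0) = 4
h′′′(0) = -24
h^(4)(0) = 208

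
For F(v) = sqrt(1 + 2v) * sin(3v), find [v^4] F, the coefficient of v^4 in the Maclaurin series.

-3

Take the Cauchy product of the two expansions.
F(0) = 0
F′(0) = 3
F′′(0) = 6
F′′′(0) = -36
F^(4)(0) = -72
So c_4 = F^(4)(0)/4! = -3.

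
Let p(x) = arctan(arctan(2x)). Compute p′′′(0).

Substitute the inner expansion into the outer series and collect powers.
The coefficient of x^3 in the expansion is -16/3, so p′′′(0) = 3! * (-16/3) = -32.

-32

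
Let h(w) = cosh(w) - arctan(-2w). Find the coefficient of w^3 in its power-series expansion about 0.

Expand each term separately and add.
h(0) = 1
h′(0) = 2
h′′(0) = 1
h′′′(0) = -16
So c_3 = h′′′(0)/3! = -8/3.

-8/3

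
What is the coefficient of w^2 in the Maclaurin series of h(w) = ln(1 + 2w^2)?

[w^0] = 0;  [w^1] = 0;  [w^2] = 2.

2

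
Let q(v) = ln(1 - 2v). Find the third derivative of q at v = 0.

From the series, [v^3] q = -8/3; multiply by 3! = 6 to get -16.

-16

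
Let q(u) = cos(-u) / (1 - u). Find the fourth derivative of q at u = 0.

13

Multiply the numerator's expansion by the denominator's geometric series.
From the series, [u^4] q = 13/24; multiply by 4! = 24 to get 13.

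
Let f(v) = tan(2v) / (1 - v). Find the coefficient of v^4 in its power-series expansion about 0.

Multiply the two series term by term and collect like powers.
f(0) = 0
f′(0) = 2
f′′(0) = 4
f′′′(0) = 28
f^(4)(0) = 112

14/3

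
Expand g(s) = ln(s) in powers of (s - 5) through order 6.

-(s - 5)^6/93750 + (s - 5)^5/15625 - (s - 5)^4/2500 + (s - 5)^3/375 - (s - 5)^2/50 + (s - 5)/5 + ln(5)

Differentiate repeatedly and evaluate at the center.
g(5) = ln(5)
g′(5) = 1/5
g′′(5) = -1/25
g′′′(5) = 2/125
g^(4)(5) = -6/625
g^(5)(5) = 24/3125
g^(6)(5) = -24/3125
Dividing each by k! gives the coefficients c_0, ..., c_6.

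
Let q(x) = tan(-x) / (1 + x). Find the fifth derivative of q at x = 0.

Write out both Maclaurin series and multiply, keeping only the needed powers.
The coefficient of x^5 in the expansion is -22/15, so q^(5)(0) = 5! * (-22/15) = -176.

-176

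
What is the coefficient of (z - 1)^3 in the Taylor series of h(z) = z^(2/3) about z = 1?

h(1) = 1
h′(1) = 2/3
h′′(1) = -2/9
h′′′(1) = 8/27

4/81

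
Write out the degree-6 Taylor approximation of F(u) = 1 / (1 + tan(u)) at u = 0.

122*u^6/45 - 32*u^5/15 + 5*u^4/3 - 4*u^3/3 + u^2 - u + 1

Use the geometric series for the reciprocal, then substitute.
[u^0] = 1;  [u^1] = -1;  [u^2] = 1;  [u^3] = -4/3;  [u^4] = 5/3;  [u^5] = -32/15;  [u^6] = 122/45.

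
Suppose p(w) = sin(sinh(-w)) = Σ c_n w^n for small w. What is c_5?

1/15

Substitute the inner expansion into the outer series and collect powers.
p(0) = 0
p′(0) = -1
p′′(0) = 0
p′′′(0) = 0
p^(4)(0) = 0
p^(5)(0) = 8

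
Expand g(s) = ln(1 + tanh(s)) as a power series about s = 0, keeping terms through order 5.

s^4/12 - s^2/2 + s

Let u equal the inner series; expand the outer function in u and truncate.
g(0) = 0
g′(0) = 1
g′′(0) = -1
g′′′(0) = 0
g^(4)(0) = 2
g^(5)(0) = 0
Dividing each by k! gives the coefficients c_0, ..., c_5.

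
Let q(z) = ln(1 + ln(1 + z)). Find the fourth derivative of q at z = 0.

-35

Compose series: expand the inner function first, then feed it into the outer expansion.
The coefficient of z^4 in the expansion is -35/24, so q^(4)(0) = 4! * (-35/24) = -35.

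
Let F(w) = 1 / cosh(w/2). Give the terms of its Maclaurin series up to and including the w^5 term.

5*w^4/384 - w^2/8 + 1

Write the quotient as an unknown series and match coefficients against numerator = denominator · series.
F(0) = 1
F′(0) = 0
F′′(0) = -1/4
F′′′(0) = 0
F^(4)(0) = 5/16
F^(5)(0) = 0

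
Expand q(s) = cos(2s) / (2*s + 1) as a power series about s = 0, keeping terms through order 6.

Expand 1/(denominator) as a geometric series and multiply by the numerator's series.
q(0) = 1
q′(0) = -2
q′′(0) = 4
q′′′(0) = -24
q^(4)(0) = 208
q^(5)(0) = -2080
q^(6)(0) = 24896

1556*s^6/45 - 52*s^5/3 + 26*s^4/3 - 4*s^3 + 2*s^2 - 2*s + 1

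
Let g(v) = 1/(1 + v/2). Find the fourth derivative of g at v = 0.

3/2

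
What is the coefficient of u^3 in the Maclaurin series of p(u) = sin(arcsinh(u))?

Compose series: expand the inner function first, then feed it into the outer expansion.
p(0) = 0
p′(0) = 1
p′′(0) = 0
p′′′(0) = -2
Dividing each by k! gives the coefficients c_0, ..., c_3.

-1/3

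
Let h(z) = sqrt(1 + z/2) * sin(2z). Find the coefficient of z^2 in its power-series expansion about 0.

Take the Cauchy product of the two expansions.
[z^0] = 0;  [z^1] = 2;  [z^2] = 1/2.

1/2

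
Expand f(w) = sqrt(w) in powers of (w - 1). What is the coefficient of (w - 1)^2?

[(w - 1)^0] = 1;  [(w - 1)^1] = 1/2;  [(w - 1)^2] = -1/8.

-1/8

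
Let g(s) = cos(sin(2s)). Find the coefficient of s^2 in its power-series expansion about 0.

Substitute the inner expansion into the outer series and collect powers.
So c_2 = g′′(0)/2! = -2.

-2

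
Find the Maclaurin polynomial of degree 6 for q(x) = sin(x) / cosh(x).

3*x^5/10 - 2*x^3/3 + x

Invert the denominator's series and multiply.
q(0) = 0
q′(0) = 1
q′′(0) = 0
q′′′(0) = -4
q^(4)(0) = 0
q^(5)(0) = 36
q^(6)(0) = 0
Dividing each by k! gives the coefficients c_0, ..., c_6.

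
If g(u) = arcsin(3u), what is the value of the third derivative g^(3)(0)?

The coefficient of u^3 in the expansion is 9/2, so g′′′(0) = 3! * (9/2) = 27.

27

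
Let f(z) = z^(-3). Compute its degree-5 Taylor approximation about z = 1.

-21*(z - 1)^5 + 15*(z - 1)^4 - 10*(z - 1)^3 + 6*(z - 1)^2 - 3*(z - 1) + 1

Apply the Taylor formula c_k = f^(k)(a)/k!.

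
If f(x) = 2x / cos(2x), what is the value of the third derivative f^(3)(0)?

Write the quotient as an unknown series and match coefficients against numerator = denominator · series.
The coefficient of x^3 in the expansion is 4, so f′′′(0) = 3! * (4) = 24.

24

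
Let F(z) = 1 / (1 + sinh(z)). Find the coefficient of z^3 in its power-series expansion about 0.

Expand as Σ (-1)^k u^k with u equal to the inner function's series.
F(0) = 1
F′(0) = -1
F′′(0) = 2
F′′′(0) = -7
Then c_k = F^(k)(0)/k! gives each Taylor coefficient.

-7/6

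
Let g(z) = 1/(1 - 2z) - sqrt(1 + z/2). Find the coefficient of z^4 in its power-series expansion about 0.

32773/2048

Add the two expansions coefficient-wise.
g(0) = 0
g′(0) = 7/4
g′′(0) = 129/16
g′′′(0) = 3069/64
g^(4)(0) = 98319/256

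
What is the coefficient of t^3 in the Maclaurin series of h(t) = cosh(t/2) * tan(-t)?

-11/24

Expand each factor separately, then convolve coefficients.
h(0) = 0
h′(0) = -1
h′′(0) = 0
h′′′(0) = -11/4
So c_3 = h′′′(0)/3! = -11/24.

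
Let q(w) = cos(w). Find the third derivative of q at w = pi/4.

sqrt(2)/2

The coefficient of (w - pi/4)^3 in the expansion is sqrt(2)/12, so q′′′(pi/4) = 3! * (sqrt(2)/12) = sqrt(2)/2.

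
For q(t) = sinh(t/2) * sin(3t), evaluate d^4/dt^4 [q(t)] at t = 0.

-105/2

Multiply the two series term by term and collect like powers.
From the series, [t^4] q = -35/16; multiply by 4! = 24 to get -105/2.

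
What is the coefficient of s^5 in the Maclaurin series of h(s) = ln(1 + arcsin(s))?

53/120

Let u equal the inner series; expand the outer function in u and truncate.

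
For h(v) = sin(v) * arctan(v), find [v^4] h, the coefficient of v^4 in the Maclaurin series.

Take the Cauchy product of the two expansions.
[v^0] = 0;  [v^1] = 0;  [v^2] = 1;  [v^3] = 0;  [v^4] = -1/2.
So c_4 = h^(4)(0)/4! = -1/2.

-1/2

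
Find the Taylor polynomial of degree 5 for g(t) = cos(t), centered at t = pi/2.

-(t - pi/2)^5/120 + (t - pi/2)^3/6 - (t - pi/2)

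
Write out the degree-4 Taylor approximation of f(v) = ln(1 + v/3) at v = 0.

Use the known series and substitute for the argument.
f(0) = 0
f′(0) = 1/3
f′′(0) = -1/9
f′′′(0) = 2/27
f^(4)(0) = -2/27
Then c_k = f^(k)(0)/k! gives each Taylor coefficient.

-v^4/324 + v^3/81 - v^2/18 + v/3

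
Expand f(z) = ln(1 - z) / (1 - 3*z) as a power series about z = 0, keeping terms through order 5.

-1969*z^5/20 - 131*z^4/4 - 65*z^3/6 - 7*z^2/2 - z

Expand 1/(denominator) as a geometric series and multiply by the numerator's series.
f(0) = 0
f′(0) = -1
f′′(0) = -7
f′′′(0) = -65
f^(4)(0) = -786
f^(5)(0) = -11814
Dividing each by k! gives the coefficients c_0, ..., c_5.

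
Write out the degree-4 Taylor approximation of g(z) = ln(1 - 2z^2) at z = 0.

g(0) = 0
g′(0) = 0
g′′(0) = -4
g′′′(0) = 0
g^(4)(0) = -48
Dividing each by k! gives the coefficients c_0, ..., c_4.

-2*z^4 - 2*z^2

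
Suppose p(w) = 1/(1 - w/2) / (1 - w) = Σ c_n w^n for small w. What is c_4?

31/16

Take the Cauchy product of the two expansions.
[w^0] = 1;  [w^1] = 3/2;  [w^2] = 7/4;  [w^3] = 15/8;  [w^4] = 31/16.
So c_4 = p^(4)(0)/4! = 31/16.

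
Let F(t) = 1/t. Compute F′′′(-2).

-3/8

From the series, [(t + 2)^3] F = -1/16; multiply by 3! = 6 to get -3/8.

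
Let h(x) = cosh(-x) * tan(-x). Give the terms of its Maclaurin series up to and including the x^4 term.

Write out both Maclaurin series and multiply, keeping only the needed powers.
h(0) = 0
h′(0) = -1
h′′(0) = 0
h′′′(0) = -5
h^(4)(0) = 0
Then c_k = h^(k)(0)/k! gives each Taylor coefficient.

-5*x^3/6 - x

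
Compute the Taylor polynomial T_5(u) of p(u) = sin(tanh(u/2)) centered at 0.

Let u equal the inner series; expand the outer function in u and truncate.
[u^0] = 0;  [u^1] = 1/2;  [u^2] = 0;  [u^3] = -1/16;  [u^4] = 0;  [u^5] = 37/3840.

37*u^5/3840 - u^3/16 + u/2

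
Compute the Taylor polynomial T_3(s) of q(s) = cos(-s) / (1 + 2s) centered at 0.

Write out both Maclaurin series and multiply, keeping only the needed powers.
q(0) = 1
q′(0) = -2
q′′(0) = 7
q′′′(0) = -42
Dividing each by k! gives the coefficients c_0, ..., c_3.

-7*s^3 + 7*s^2/2 - 2*s + 1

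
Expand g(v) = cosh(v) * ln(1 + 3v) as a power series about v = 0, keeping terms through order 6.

Multiply the two series term by term and collect like powers.
g(0) = 0
g′(0) = 3
g′′(0) = -9
g′′′(0) = 63
g^(4)(0) = -540
g^(5)(0) = 6387
g^(6)(0) = -94905

-2109*v^6/16 + 2129*v^5/40 - 45*v^4/2 + 21*v^3/2 - 9*v^2/2 + 3*v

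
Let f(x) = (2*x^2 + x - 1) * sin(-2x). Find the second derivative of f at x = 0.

Multiply each power in the prefactor through the base expansion.
From the series, [x^2] f = -2; multiply by 2! = 2 to get -4.

-4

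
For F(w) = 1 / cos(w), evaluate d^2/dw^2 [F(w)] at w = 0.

1

Divide the numerator series by the denominator series (power-series long division).
The coefficient of w^2 in the expansion is 1/2, so F′′(0) = 2! * (1/2) = 1.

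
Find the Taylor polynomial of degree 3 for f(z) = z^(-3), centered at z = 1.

Apply the Taylor formula c_k = f^(k)(a)/k!.
[(z - 1)^0] = 1;  [(z - 1)^1] = -3;  [(z - 1)^2] = 6;  [(z - 1)^3] = -10.

-10*(z - 1)^3 + 6*(z - 1)^2 - 3*(z - 1) + 1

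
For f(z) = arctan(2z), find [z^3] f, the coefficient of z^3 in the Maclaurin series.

Use the known series and substitute for the argument.
So c_3 = f′′′(0)/3! = -8/3.

-8/3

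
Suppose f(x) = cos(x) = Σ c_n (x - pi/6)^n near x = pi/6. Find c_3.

1/12

[(x - pi/6)^0] = sqrt(3)/2;  [(x - pi/6)^1] = -1/2;  [(x - pi/6)^2] = -sqrt(3)/4;  [(x - pi/6)^3] = 1/12.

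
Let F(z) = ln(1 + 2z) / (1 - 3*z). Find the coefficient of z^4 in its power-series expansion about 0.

40

Expand 1/(denominator) as a geometric series and multiply by the numerator's series.
[z^0] = 0;  [z^1] = 2;  [z^2] = 4;  [z^3] = 44/3;  [z^4] = 40.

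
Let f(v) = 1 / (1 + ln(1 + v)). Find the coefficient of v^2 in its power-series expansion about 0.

3/2

Expand as Σ (-1)^k u^k with u equal to the inner function's series.
[v^0] = 1;  [v^1] = -1;  [v^2] = 3/2.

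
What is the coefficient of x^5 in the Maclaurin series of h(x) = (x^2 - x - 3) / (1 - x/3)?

Distribute the polynomial across the series and collect like powers.
h(0) = -3
h′(0) = -2
h′′(0) = 2/3
h′′′(0) = 2/3
h^(4)(0) = 8/9
h^(5)(0) = 40/27
Then c_k = h^(k)(0)/k! gives each Taylor coefficient.

1/81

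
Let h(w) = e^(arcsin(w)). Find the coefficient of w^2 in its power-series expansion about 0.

Substitute the inner expansion into the outer series and collect powers.
h(0) = 1
h′(0) = 1
h′′(0) = 1

1/2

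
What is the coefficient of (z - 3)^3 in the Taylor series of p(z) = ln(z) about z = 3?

1/81

Apply the Taylor formula c_k = f^(k)(a)/k!.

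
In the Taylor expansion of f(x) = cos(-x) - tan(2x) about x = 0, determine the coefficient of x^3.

-8/3

Expand each term separately and add.
f(0) = 1
f′(0) = -2
f′′(0) = -1
f′′′(0) = -16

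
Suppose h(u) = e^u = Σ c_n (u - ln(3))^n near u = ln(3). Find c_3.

1/2

[(u - ln(3))^0] = 3;  [(u - ln(3))^1] = 3;  [(u - ln(3))^2] = 3/2;  [(u - ln(3))^3] = 1/2.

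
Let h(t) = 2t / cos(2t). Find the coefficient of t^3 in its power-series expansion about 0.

4

Invert the denominator's series and multiply.
h(0) = 0
h′(0) = 2
h′′(0) = 0
h′′′(0) = 24
So c_3 = h′′′(0)/3! = 4.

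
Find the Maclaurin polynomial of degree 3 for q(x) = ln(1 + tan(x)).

2*x^3/3 - x^2/2 + x

Plug the Maclaurin series of the inner function into that of the outer and collect terms.
q(0) = 0
q′(0) = 1
q′′(0) = -1
q′′′(0) = 4
Dividing each by k! gives the coefficients c_0, ..., c_3.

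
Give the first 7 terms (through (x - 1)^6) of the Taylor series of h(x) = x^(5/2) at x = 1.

-5*(x - 1)^6/1024 + 3*(x - 1)^5/256 - 5*(x - 1)^4/128 + 5*(x - 1)^3/16 + 15*(x - 1)^2/8 + 5*(x - 1)/2 + 1

[(x - 1)^0] = 1;  [(x - 1)^1] = 5/2;  [(x - 1)^2] = 15/8;  [(x - 1)^3] = 5/16;  [(x - 1)^4] = -5/128;  [(x - 1)^5] = 3/256;  [(x - 1)^6] = -5/1024.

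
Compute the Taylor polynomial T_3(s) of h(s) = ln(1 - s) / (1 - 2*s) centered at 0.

-16*s^3/3 - 5*s^2/2 - s

Expand 1/(denominator) as a geometric series and multiply by the numerator's series.
[s^0] = 0;  [s^1] = -1;  [s^2] = -5/2;  [s^3] = -16/3.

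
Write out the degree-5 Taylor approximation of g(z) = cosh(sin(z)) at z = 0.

Plug the Maclaurin series of the inner function into that of the outer and collect terms.
g(0) = 1
g′(0) = 0
g′′(0) = 1
g′′′(0) = 0
g^(4)(0) = -3
g^(5)(0) = 0
Then c_k = g^(k)(0)/k! gives each Taylor coefficient.

-z^4/8 + z^2/2 + 1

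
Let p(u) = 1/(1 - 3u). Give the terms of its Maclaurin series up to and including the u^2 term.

p(0) = 1
p′(0) = 3
p′′(0) = 18

9*u^2 + 3*u + 1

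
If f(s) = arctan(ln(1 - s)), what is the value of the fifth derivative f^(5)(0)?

22

Substitute the inner expansion into the outer series and collect powers.
The coefficient of s^5 in the expansion is 11/60, so f^(5)(0) = 5! * (11/60) = 22.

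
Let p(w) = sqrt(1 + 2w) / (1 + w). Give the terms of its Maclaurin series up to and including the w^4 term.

Expand each factor separately, then convolve coefficients.
p(0) = 1
p′(0) = 0
p′′(0) = -1
p′′′(0) = 6
p^(4)(0) = -39

-13*w^4/8 + w^3 - w^2/2 + 1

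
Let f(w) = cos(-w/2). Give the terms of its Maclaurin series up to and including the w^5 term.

w^4/384 - w^2/8 + 1

[w^0] = 1;  [w^1] = 0;  [w^2] = -1/8;  [w^3] = 0;  [w^4] = 1/384;  [w^5] = 0.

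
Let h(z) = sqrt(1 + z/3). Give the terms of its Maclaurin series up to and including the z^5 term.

Differentiate repeatedly and evaluate at the center.
h(0) = 1
h′(0) = 1/6
h′′(0) = -1/36
h′′′(0) = 1/72
h^(4)(0) = -5/432
h^(5)(0) = 35/2592

7*z^5/62208 - 5*z^4/10368 + z^3/432 - z^2/72 + z/6 + 1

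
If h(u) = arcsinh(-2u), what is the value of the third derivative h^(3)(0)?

8

The coefficient of u^3 in the expansion is 4/3, so h′′′(0) = 3! * (4/3) = 8.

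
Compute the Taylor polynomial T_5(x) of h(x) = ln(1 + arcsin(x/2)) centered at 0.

Let u equal the inner series; expand the outer function in u and truncate.
h(0) = 0
h′(0) = 1/2
h′′(0) = -1/4
h′′′(0) = 3/8
h^(4)(0) = -5/8
h^(5)(0) = 53/32
Dividing each by k! gives the coefficients c_0, ..., c_5.

53*x^5/3840 - 5*x^4/192 + x^3/16 - x^2/8 + x/2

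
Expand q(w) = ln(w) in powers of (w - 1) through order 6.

-(w - 1)^6/6 + (w - 1)^5/5 - (w - 1)^4/4 + (w - 1)^3/3 - (w - 1)^2/2 + (w - 1)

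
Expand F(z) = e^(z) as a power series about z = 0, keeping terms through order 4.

Use the known series and substitute for the argument.
F(0) = 1
F′(0) = 1
F′′(0) = 1
F′′′(0) = 1
F^(4)(0) = 1

z^4/24 + z^3/6 + z^2/2 + z + 1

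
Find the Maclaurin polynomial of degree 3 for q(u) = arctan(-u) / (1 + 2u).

-11*u^3/3 + 2*u^2 - u

Multiply the two series term by term and collect like powers.
[u^0] = 0;  [u^1] = -1;  [u^2] = 2;  [u^3] = -11/3.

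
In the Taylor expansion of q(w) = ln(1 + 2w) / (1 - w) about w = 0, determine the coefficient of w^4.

Take the Cauchy product of the two expansions.
[w^0] = 0;  [w^1] = 2;  [w^2] = 0;  [w^3] = 8/3;  [w^4] = -4/3.

-4/3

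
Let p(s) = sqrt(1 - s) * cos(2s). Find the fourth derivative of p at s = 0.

337/16

Expand each factor separately, then convolve coefficients.
From the series, [s^4] p = 337/384; multiply by 4! = 24 to get 337/16.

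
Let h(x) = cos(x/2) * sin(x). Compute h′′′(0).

Take the Cauchy product of the two expansions.
The coefficient of x^3 in the expansion is -7/24, so h′′′(0) = 3! * (-7/24) = -7/4.

-7/4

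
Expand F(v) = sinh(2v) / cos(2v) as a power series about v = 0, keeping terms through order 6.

48*v^5/5 + 16*v^3/3 + 2*v

Write the quotient as an unknown series and match coefficients against numerator = denominator · series.
F(0) = 0
F′(0) = 2
F′′(0) = 0
F′′′(0) = 32
F^(4)(0) = 0
F^(5)(0) = 1152
F^(6)(0) = 0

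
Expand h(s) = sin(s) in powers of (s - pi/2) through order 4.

(s - pi/2)^4/24 - (s - pi/2)^2/2 + 1

[(s - pi/2)^0] = 1;  [(s - pi/2)^1] = 0;  [(s - pi/2)^2] = -1/2;  [(s - pi/2)^3] = 0;  [(s - pi/2)^4] = 1/24.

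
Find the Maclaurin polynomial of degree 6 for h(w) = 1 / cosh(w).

Divide the numerator series by the denominator series (power-series long division).
h(0) = 1
h′(0) = 0
h′′(0) = -1
h′′′(0) = 0
h^(4)(0) = 5
h^(5)(0) = 0
h^(6)(0) = -61
Then c_k = h^(k)(0)/k! gives each Taylor coefficient.

-61*w^6/720 + 5*w^4/24 - w^2/2 + 1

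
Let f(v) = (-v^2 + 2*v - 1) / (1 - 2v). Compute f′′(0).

Multiply each power in the prefactor through the base expansion.
The coefficient of v^2 in the expansion is -1, so f′′(0) = 2! * (-1) = -2.

-2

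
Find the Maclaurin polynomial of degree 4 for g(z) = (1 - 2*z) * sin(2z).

8*z^4/3 - 4*z^3/3 - 4*z^2 + 2*z

Distribute the polynomial across the series and collect like powers.
g(0) = 0
g′(0) = 2
g′′(0) = -8
g′′′(0) = -8
g^(4)(0) = 64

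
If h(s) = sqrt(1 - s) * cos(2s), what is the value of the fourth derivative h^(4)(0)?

Multiply the two series term by term and collect like powers.
From the series, [s^4] h = 337/384; multiply by 4! = 24 to get 337/16.

337/16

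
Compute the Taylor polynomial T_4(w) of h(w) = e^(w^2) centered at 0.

w^4/2 + w^2 + 1

h(0) = 1
h′(0) = 0
h′′(0) = 2
h′′′(0) = 0
h^(4)(0) = 12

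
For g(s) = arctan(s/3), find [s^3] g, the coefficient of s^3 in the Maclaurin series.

-1/81

Differentiate repeatedly and evaluate at the center.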